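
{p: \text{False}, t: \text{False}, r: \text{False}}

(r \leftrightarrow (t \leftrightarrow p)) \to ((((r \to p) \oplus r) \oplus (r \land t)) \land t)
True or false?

\text{True}

t \leftrightarrow p = \text{False} \leftrightarrow \text{False} = \text{True}
r \leftrightarrow (t \leftrightarrow p) = \text{False} \leftrightarrow \text{True} = \text{False}
r \to p = \text{False} \to \text{False} = \text{True}
(r \to p) \oplus r = \text{True} \oplus \text{False} = \text{True}
r \land t = \text{False} \land \text{False} = \text{False}
((r \to p) \oplus r) \oplus (r \land t) = \text{True} \oplus \text{False} = \text{True}
(((r \to p) \oplus r) \oplus (r \land t)) \land t = \text{True} \land \text{False} = \text{False}
(r \leftrightarrow (t \leftrightarrow p)) \to ((((r \to p) \oplus r) \oplus (r \land t)) \land t) = \text{False} \to \text{False} = \text{True}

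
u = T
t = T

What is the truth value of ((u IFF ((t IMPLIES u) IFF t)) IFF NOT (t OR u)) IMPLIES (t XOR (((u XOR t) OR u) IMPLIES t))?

T

Substituting u=T, t=T:
t IMPLIES u = T IMPLIES T = T
(t IMPLIES u) IFF t = T IFF T = T
u IFF ((t IMPLIES u) IFF t) = T IFF T = T
t OR u = T OR T = T
NOT (t OR u) = NOT T = F
(u IFF ((t IMPLIES u) IFF t)) IFF NOT (t OR u) = T IFF F = F
u XOR t = T XOR T = F
(u XOR t) OR u = F OR T = T
((u XOR t) OR u) IMPLIES t = T IMPLIES T = T
t XOR (((u XOR t) OR u) IMPLIES t) = T XOR T = F
((u IFF ((t IMPLIES u) IFF t)) IFF NOT (t OR u)) IMPLIES (t XOR (((u XOR t) OR u) IMPLIES t)) = F IMPLIES F = T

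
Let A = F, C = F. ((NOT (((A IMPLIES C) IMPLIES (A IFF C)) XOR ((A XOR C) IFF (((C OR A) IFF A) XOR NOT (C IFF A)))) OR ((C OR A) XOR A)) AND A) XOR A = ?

F

Substituting A=F, C=F:
A IMPLIES C = F IMPLIES F = T
A IFF C = F IFF F = T
(A IMPLIES C) IMPLIES (A IFF C) = T IMPLIES T = T
A XOR C = F XOR F = F
C OR A = F OR F = F
(C OR A) IFF A = F IFF F = T
C IFF A = F IFF F = T
NOT (C IFF A) = NOT T = F
((C OR A) IFF A) XOR NOT (C IFF A) = T XOR F = T
(A XOR C) IFF (((C OR A) IFF A) XOR NOT (C IFF A)) = F IFF T = F
((A IMPLIES C) IMPLIES (A IFF C)) XOR ((A XOR C) IFF (((C OR A) IFF A) XOR NOT (C IFF A))) = T XOR F = T
NOT (((A IMPLIES C) IMPLIES (A IFF C)) XOR ((A XOR C) IFF (((C OR A) IFF A) XOR NOT (C IFF A)))) = NOT T = F
C OR A = F OR F = F
(C OR A) XOR A = F XOR F = F
NOT (((A IMPLIES C) IMPLIES (A IFF C)) XOR ((A XOR C) IFF (((C OR A) IFF A) XOR NOT (C IFF A)))) OR ((C OR A) XOR A) = F OR F = F
(NOT (((A IMPLIES C) IMPLIES (A IFF C)) XOR ((A XOR C) IFF (((C OR A) IFF A) XOR NOT (C IFF A)))) OR ((C OR A) XOR A)) AND A = F AND F = F
((NOT (((A IMPLIES C) IMPLIES (A IFF C)) XOR ((A XOR C) IFF (((C OR A) IFF A) XOR NOT (C IFF A)))) OR ((C OR A) XOR A)) AND A) XOR A = F XOR F = F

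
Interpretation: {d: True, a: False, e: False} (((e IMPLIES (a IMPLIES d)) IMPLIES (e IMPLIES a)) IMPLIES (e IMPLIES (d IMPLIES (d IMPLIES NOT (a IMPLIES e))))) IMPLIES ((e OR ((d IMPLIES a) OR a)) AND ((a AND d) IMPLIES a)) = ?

a IMPLIES d = False IMPLIES True = True
e IMPLIES (a IMPLIES d) = False IMPLIES True = True
e IMPLIES a = False IMPLIES False = True
(e IMPLIES (a IMPLIES d)) IMPLIES (e IMPLIES a) = True IMPLIES True = True
a IMPLIES e = False IMPLIES False = True
NOT (a IMPLIES e) = NOT True = False
d IMPLIES NOT (a IMPLIES e) = True IMPLIES False = False
d IMPLIES (d IMPLIES NOT (a IMPLIES e)) = True IMPLIES False = False
e IMPLIES (d IMPLIES (d IMPLIES NOT (a IMPLIES e))) = False IMPLIES False = True
((e IMPLIES (a IMPLIES d)) IMPLIES (e IMPLIES a)) IMPLIES (e IMPLIES (d IMPLIES (d IMPLIES NOT (a IMPLIES e)))) = True IMPLIES True = True
d IMPLIES a = True IMPLIES False = False
(d IMPLIES a) OR a = False OR False = False
e OR ((d IMPLIES a) OR a) = False OR False = False
a AND d = False AND True = False
(a AND d) IMPLIES a = False IMPLIES False = True
(e OR ((d IMPLIES a) OR a)) AND ((a AND d) IMPLIES a) = False AND True = False
(((e IMPLIES (a IMPLIES d)) IMPLIES (e IMPLIES a)) IMPLIES (e IMPLIES (d IMPLIES (d IMPLIES NOT (a IMPLIES e))))) IMPLIES ((e OR ((d IMPLIES a) OR a)) AND ((a AND d) IMPLIES a)) = True IMPLIES False = False

False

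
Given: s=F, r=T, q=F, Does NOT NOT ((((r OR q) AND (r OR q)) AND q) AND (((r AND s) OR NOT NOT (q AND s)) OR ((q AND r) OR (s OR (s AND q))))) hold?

F

r OR q = T OR F = T
r OR q = T OR F = T
(r OR q) AND (r OR q) = T AND T = T
((r OR q) AND (r OR q)) AND q = T AND F = F
r AND s = T AND F = F
q AND s = F AND F = F
NOT (q AND s) = NOT F = T
NOT NOT (q AND s) = NOT T = F
(r AND s) OR NOT NOT (q AND s) = F OR F = F
q AND r = F AND T = F
s AND q = F AND F = F
s OR (s AND q) = F OR F = F
(q AND r) OR (s OR (s AND q)) = F OR F = F
((r AND s) OR NOT NOT (q AND s)) OR ((q AND r) OR (s OR (s AND q))) = F OR F = F
(((r OR q) AND (r OR q)) AND q) AND (((r AND s) OR NOT NOT (q AND s)) OR ((q AND r) OR (s OR (s AND q)))) = F AND F = F
NOT ((((r OR q) AND (r OR q)) AND q) AND (((r AND s) OR NOT NOT (q AND s)) OR ((q AND r) OR (s OR (s AND q))))) = NOT F = T
NOT NOT ((((r OR q) AND (r OR q)) AND q) AND (((r AND s) OR NOT NOT (q AND s)) OR ((q AND r) OR (s OR (s AND q))))) = NOT T = F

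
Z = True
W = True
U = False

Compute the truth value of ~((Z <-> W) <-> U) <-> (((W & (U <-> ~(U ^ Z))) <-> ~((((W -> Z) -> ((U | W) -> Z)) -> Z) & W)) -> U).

True

Substituting Z=True, W=True, U=False:
Z <-> W = True <-> True = True
(Z <-> W) <-> U = True <-> False = False
~((Z <-> W) <-> U) = ~False = True
U ^ Z = False ^ True = True
~(U ^ Z) = ~True = False
U <-> ~(U ^ Z) = False <-> False = True
W & (U <-> ~(U ^ Z)) = True & True = True
W -> Z = True -> True = True
U | W = False | True = True
(U | W) -> Z = True -> True = True
(W -> Z) -> ((U | W) -> Z) = True -> True = True
((W -> Z) -> ((U | W) -> Z)) -> Z = True -> True = True
(((W -> Z) -> ((U | W) -> Z)) -> Z) & W = True & True = True
~((((W -> Z) -> ((U | W) -> Z)) -> Z) & W) = ~True = False
(W & (U <-> ~(U ^ Z))) <-> ~((((W -> Z) -> ((U | W) -> Z)) -> Z) & W) = True <-> False = False
((W & (U <-> ~(U ^ Z))) <-> ~((((W -> Z) -> ((U | W) -> Z)) -> Z) & W)) -> U = False -> False = True
~((Z <-> W) <-> U) <-> (((W & (U <-> ~(U ^ Z))) <-> ~((((W -> Z) -> ((U | W) -> Z)) -> Z) & W)) -> U) = True <-> True = True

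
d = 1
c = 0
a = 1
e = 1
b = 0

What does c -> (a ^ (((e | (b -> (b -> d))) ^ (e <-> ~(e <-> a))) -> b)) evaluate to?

1

b -> d = 0 -> 1 = 1
b -> (b -> d) = 0 -> 1 = 1
e | (b -> (b -> d)) = 1 | 1 = 1
e <-> a = 1 <-> 1 = 1
~(e <-> a) = ~1 = 0
e <-> ~(e <-> a) = 1 <-> 0 = 0
(e | (b -> (b -> d))) ^ (e <-> ~(e <-> a)) = 1 ^ 0 = 1
((e | (b -> (b -> d))) ^ (e <-> ~(e <-> a))) -> b = 1 -> 0 = 0
a ^ (((e | (b -> (b -> d))) ^ (e <-> ~(e <-> a))) -> b) = 1 ^ 0 = 1
c -> (a ^ (((e | (b -> (b -> d))) ^ (e <-> ~(e <-> a))) -> b)) = 0 -> 1 = 1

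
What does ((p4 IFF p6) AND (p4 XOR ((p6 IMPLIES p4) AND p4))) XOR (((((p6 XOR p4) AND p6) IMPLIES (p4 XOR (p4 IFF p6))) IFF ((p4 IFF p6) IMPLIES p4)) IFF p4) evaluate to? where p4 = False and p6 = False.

p4 IFF p6 = False IFF False = True
p6 IMPLIES p4 = False IMPLIES False = True
(p6 IMPLIES p4) AND p4 = True AND False = False
p4 XOR ((p6 IMPLIES p4) AND p4) = False XOR False = False
(p4 IFF p6) AND (p4 XOR ((p6 IMPLIES p4) AND p4)) = True AND False = False
p6 XOR p4 = False XOR False = False
(p6 XOR p4) AND p6 = False AND False = False
p4 IFF p6 = False IFF False = True
p4 XOR (p4 IFF p6) = False XOR True = True
((p6 XOR p4) AND p6) IMPLIES (p4 XOR (p4 IFF p6)) = False IMPLIES True = True
p4 IFF p6 = False IFF False = True
(p4 IFF p6) IMPLIES p4 = True IMPLIES False = False
(((p6 XOR p4) AND p6) IMPLIES (p4 XOR (p4 IFF p6))) IFF ((p4 IFF p6) IMPLIES p4) = True IFF False = False
((((p6 XOR p4) AND p6) IMPLIES (p4 XOR (p4 IFF p6))) IFF ((p4 IFF p6) IMPLIES p4)) IFF p4 = False IFF False = True
((p4 IFF p6) AND (p4 XOR ((p6 IMPLIES p4) AND p4))) XOR (((((p6 XOR p4) AND p6) IMPLIES (p4 XOR (p4 IFF p6))) IFF ((p4 IFF p6) IMPLIES p4)) IFF p4) = False XOR True = True

True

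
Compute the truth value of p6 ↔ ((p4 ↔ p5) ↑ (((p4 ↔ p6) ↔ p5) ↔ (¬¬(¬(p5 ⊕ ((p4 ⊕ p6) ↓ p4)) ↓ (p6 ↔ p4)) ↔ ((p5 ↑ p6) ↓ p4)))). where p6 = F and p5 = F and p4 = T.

p4 ↔ p5 = T ↔ F = F
p4 ↔ p6 = T ↔ F = F
(p4 ↔ p6) ↔ p5 = F ↔ F = T
p4 ⊕ p6 = T ⊕ F = T
(p4 ⊕ p6) ↓ p4 = T ↓ T = F
p5 ⊕ ((p4 ⊕ p6) ↓ p4) = F ⊕ F = F
¬(p5 ⊕ ((p4 ⊕ p6) ↓ p4)) = ¬F = T
p6 ↔ p4 = F ↔ T = F
¬(p5 ⊕ ((p4 ⊕ p6) ↓ p4)) ↓ (p6 ↔ p4) = T ↓ F = F
¬(¬(p5 ⊕ ((p4 ⊕ p6) ↓ p4)) ↓ (p6 ↔ p4)) = ¬F = T
¬¬(¬(p5 ⊕ ((p4 ⊕ p6) ↓ p4)) ↓ (p6 ↔ p4)) = ¬T = F
p5 ↑ p6 = F ↑ F = T
(p5 ↑ p6) ↓ p4 = T ↓ T = F
¬¬(¬(p5 ⊕ ((p4 ⊕ p6) ↓ p4)) ↓ (p6 ↔ p4)) ↔ ((p5 ↑ p6) ↓ p4) = F ↔ F = T
((p4 ↔ p6) ↔ p5) ↔ (¬¬(¬(p5 ⊕ ((p4 ⊕ p6) ↓ p4)) ↓ (p6 ↔ p4)) ↔ ((p5 ↑ p6) ↓ p4)) = T ↔ T = T
(p4 ↔ p5) ↑ (((p4 ↔ p6) ↔ p5) ↔ (¬¬(¬(p5 ⊕ ((p4 ⊕ p6) ↓ p4)) ↓ (p6 ↔ p4)) ↔ ((p5 ↑ p6) ↓ p4))) = F ↑ T = T
p6 ↔ ((p4 ↔ p5) ↑ (((p4 ↔ p6) ↔ p5) ↔ (¬¬(¬(p5 ⊕ ((p4 ⊕ p6) ↓ p4)) ↓ (p6 ↔ p4)) ↔ ((p5 ↑ p6) ↓ p4)))) = F ↔ T = F

F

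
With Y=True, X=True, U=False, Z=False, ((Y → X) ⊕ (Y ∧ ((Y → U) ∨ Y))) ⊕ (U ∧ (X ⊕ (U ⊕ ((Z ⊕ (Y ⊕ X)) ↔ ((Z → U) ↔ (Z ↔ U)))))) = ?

False

Y → X = True → True = True
Y → U = True → False = False
(Y → U) ∨ Y = False ∨ True = True
Y ∧ ((Y → U) ∨ Y) = True ∧ True = True
(Y → X) ⊕ (Y ∧ ((Y → U) ∨ Y)) = True ⊕ True = False
Y ⊕ X = True ⊕ True = False
Z ⊕ (Y ⊕ X) = False ⊕ False = False
Z → U = False → False = True
Z ↔ U = False ↔ False = True
(Z → U) ↔ (Z ↔ U) = True ↔ True = True
(Z ⊕ (Y ⊕ X)) ↔ ((Z → U) ↔ (Z ↔ U)) = False ↔ True = False
U ⊕ ((Z ⊕ (Y ⊕ X)) ↔ ((Z → U) ↔ (Z ↔ U))) = False ⊕ False = False
X ⊕ (U ⊕ ((Z ⊕ (Y ⊕ X)) ↔ ((Z → U) ↔ (Z ↔ U)))) = True ⊕ False = True
U ∧ (X ⊕ (U ⊕ ((Z ⊕ (Y ⊕ X)) ↔ ((Z → U) ↔ (Z ↔ U))))) = False ∧ True = False
((Y → X) ⊕ (Y ∧ ((Y → U) ∨ Y))) ⊕ (U ∧ (X ⊕ (U ⊕ ((Z ⊕ (Y ⊕ X)) ↔ ((Z → U) ↔ (Z ↔ U)))))) = False ⊕ False = False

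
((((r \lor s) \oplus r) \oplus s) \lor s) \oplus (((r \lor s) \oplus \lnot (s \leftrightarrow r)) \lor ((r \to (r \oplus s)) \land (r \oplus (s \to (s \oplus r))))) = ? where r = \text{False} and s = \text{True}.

\text{False}

r \lor s = \text{False} \lor \text{True} = \text{True}
(r \lor s) \oplus r = \text{True} \oplus \text{False} = \text{True}
((r \lor s) \oplus r) \oplus s = \text{True} \oplus \text{True} = \text{False}
(((r \lor s) \oplus r) \oplus s) \lor s = \text{False} \lor \text{True} = \text{True}
r \lor s = \text{False} \lor \text{True} = \text{True}
s \leftrightarrow r = \text{True} \leftrightarrow \text{False} = \text{False}
\lnot (s \leftrightarrow r) = \lnot \text{False} = \text{True}
(r \lor s) \oplus \lnot (s \leftrightarrow r) = \text{True} \oplus \text{True} = \text{False}
r \oplus s = \text{False} \oplus \text{True} = \text{True}
r \to (r \oplus s) = \text{False} \to \text{True} = \text{True}
s \oplus r = \text{True} \oplus \text{False} = \text{True}
s \to (s \oplus r) = \text{True} \to \text{True} = \text{True}
r \oplus (s \to (s \oplus r)) = \text{False} \oplus \text{True} = \text{True}
(r \to (r \oplus s)) \land (r \oplus (s \to (s \oplus r))) = \text{True} \land \text{True} = \text{True}
((r \lor s) \oplus \lnot (s \leftrightarrow r)) \lor ((r \to (r \oplus s)) \land (r \oplus (s \to (s \oplus r)))) = \text{False} \lor \text{True} = \text{True}
((((r \lor s) \oplus r) \oplus s) \lor s) \oplus (((r \lor s) \oplus \lnot (s \leftrightarrow r)) \lor ((r \to (r \oplus s)) \land (r \oplus (s \to (s \oplus r))))) = \text{True} \oplus \text{True} = \text{False}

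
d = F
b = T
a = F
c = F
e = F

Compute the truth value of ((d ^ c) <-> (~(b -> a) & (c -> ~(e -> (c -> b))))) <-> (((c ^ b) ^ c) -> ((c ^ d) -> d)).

d ^ c = F ^ F = F
b -> a = T -> F = F
~(b -> a) = ~F = T
c -> b = F -> T = T
e -> (c -> b) = F -> T = T
~(e -> (c -> b)) = ~T = F
c -> ~(e -> (c -> b)) = F -> F = T
~(b -> a) & (c -> ~(e -> (c -> b))) = T & T = T
(d ^ c) <-> (~(b -> a) & (c -> ~(e -> (c -> b)))) = F <-> T = F
c ^ b = F ^ T = T
(c ^ b) ^ c = T ^ F = T
c ^ d = F ^ F = F
(c ^ d) -> d = F -> F = T
((c ^ b) ^ c) -> ((c ^ d) -> d) = T -> T = T
((d ^ c) <-> (~(b -> a) & (c -> ~(e -> (c -> b))))) <-> (((c ^ b) ^ c) -> ((c ^ d) -> d)) = F <-> T = F

F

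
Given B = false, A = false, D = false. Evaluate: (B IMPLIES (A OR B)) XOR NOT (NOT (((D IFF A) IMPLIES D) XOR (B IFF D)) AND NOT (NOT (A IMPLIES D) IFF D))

false

A OR B = false OR false = false
B IMPLIES (A OR B) = false IMPLIES false = true
D IFF A = false IFF false = true
(D IFF A) IMPLIES D = true IMPLIES false = false
B IFF D = false IFF false = true
((D IFF A) IMPLIES D) XOR (B IFF D) = false XOR true = true
NOT (((D IFF A) IMPLIES D) XOR (B IFF D)) = NOT true = false
A IMPLIES D = false IMPLIES false = true
NOT (A IMPLIES D) = NOT true = false
NOT (A IMPLIES D) IFF D = false IFF false = true
NOT (NOT (A IMPLIES D) IFF D) = NOT true = false
NOT (((D IFF A) IMPLIES D) XOR (B IFF D)) AND NOT (NOT (A IMPLIES D) IFF D) = false AND false = false
NOT (NOT (((D IFF A) IMPLIES D) XOR (B IFF D)) AND NOT (NOT (A IMPLIES D) IFF D)) = NOT false = true
(B IMPLIES (A OR B)) XOR NOT (NOT (((D IFF A) IMPLIES D) XOR (B IFF D)) AND NOT (NOT (A IMPLIES D) IFF D)) = true XOR true = false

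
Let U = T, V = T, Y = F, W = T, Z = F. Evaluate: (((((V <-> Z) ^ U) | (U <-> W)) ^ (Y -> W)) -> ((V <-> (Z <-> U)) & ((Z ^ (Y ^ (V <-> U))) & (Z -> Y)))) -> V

V <-> Z = T <-> F = F
(V <-> Z) ^ U = F ^ T = T
U <-> W = T <-> T = T
((V <-> Z) ^ U) | (U <-> W) = T | T = T
Y -> W = F -> T = T
(((V <-> Z) ^ U) | (U <-> W)) ^ (Y -> W) = T ^ T = F
Z <-> U = F <-> T = F
V <-> (Z <-> U) = T <-> F = F
V <-> U = T <-> T = T
Y ^ (V <-> U) = F ^ T = T
Z ^ (Y ^ (V <-> U)) = F ^ T = T
Z -> Y = F -> F = T
(Z ^ (Y ^ (V <-> U))) & (Z -> Y) = T & T = T
(V <-> (Z <-> U)) & ((Z ^ (Y ^ (V <-> U))) & (Z -> Y)) = F & T = F
((((V <-> Z) ^ U) | (U <-> W)) ^ (Y -> W)) -> ((V <-> (Z <-> U)) & ((Z ^ (Y ^ (V <-> U))) & (Z -> Y))) = F -> F = T
(((((V <-> Z) ^ U) | (U <-> W)) ^ (Y -> W)) -> ((V <-> (Z <-> U)) & ((Z ^ (Y ^ (V <-> U))) & (Z -> Y)))) -> V = T -> T = T

T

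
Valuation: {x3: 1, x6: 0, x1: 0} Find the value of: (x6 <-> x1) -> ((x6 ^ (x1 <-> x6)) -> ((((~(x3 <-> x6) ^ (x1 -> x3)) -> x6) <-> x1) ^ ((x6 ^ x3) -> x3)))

1

x6 <-> x1 = 0 <-> 0 = 1
x1 <-> x6 = 0 <-> 0 = 1
x6 ^ (x1 <-> x6) = 0 ^ 1 = 1
x3 <-> x6 = 1 <-> 0 = 0
~(x3 <-> x6) = ~0 = 1
x1 -> x3 = 0 -> 1 = 1
~(x3 <-> x6) ^ (x1 -> x3) = 1 ^ 1 = 0
(~(x3 <-> x6) ^ (x1 -> x3)) -> x6 = 0 -> 0 = 1
((~(x3 <-> x6) ^ (x1 -> x3)) -> x6) <-> x1 = 1 <-> 0 = 0
x6 ^ x3 = 0 ^ 1 = 1
(x6 ^ x3) -> x3 = 1 -> 1 = 1
(((~(x3 <-> x6) ^ (x1 -> x3)) -> x6) <-> x1) ^ ((x6 ^ x3) -> x3) = 0 ^ 1 = 1
(x6 ^ (x1 <-> x6)) -> ((((~(x3 <-> x6) ^ (x1 -> x3)) -> x6) <-> x1) ^ ((x6 ^ x3) -> x3)) = 1 -> 1 = 1
(x6 <-> x1) -> ((x6 ^ (x1 <-> x6)) -> ((((~(x3 <-> x6) ^ (x1 -> x3)) -> x6) <-> x1) ^ ((x6 ^ x3) -> x3))) = 1 -> 1 = 1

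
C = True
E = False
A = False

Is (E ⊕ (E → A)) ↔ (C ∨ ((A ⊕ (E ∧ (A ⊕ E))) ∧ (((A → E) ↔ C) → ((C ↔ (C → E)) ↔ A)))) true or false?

True

E → A = False → False = True
E ⊕ (E → A) = False ⊕ True = True
A ⊕ E = False ⊕ False = False
E ∧ (A ⊕ E) = False ∧ False = False
A ⊕ (E ∧ (A ⊕ E)) = False ⊕ False = False
A → E = False → False = True
(A → E) ↔ C = True ↔ True = True
C → E = True → False = False
C ↔ (C → E) = True ↔ False = False
(C ↔ (C → E)) ↔ A = False ↔ False = True
((A → E) ↔ C) → ((C ↔ (C → E)) ↔ A) = True → True = True
(A ⊕ (E ∧ (A ⊕ E))) ∧ (((A → E) ↔ C) → ((C ↔ (C → E)) ↔ A)) = False ∧ True = False
C ∨ ((A ⊕ (E ∧ (A ⊕ E))) ∧ (((A → E) ↔ C) → ((C ↔ (C → E)) ↔ A))) = True ∨ False = True
(E ⊕ (E → A)) ↔ (C ∨ ((A ⊕ (E ∧ (A ⊕ E))) ∧ (((A → E) ↔ C) → ((C ↔ (C → E)) ↔ A)))) = True ↔ True = True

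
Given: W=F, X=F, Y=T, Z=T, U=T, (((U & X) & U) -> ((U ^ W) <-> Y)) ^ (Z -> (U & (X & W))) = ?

U & X = T & F = F
(U & X) & U = F & T = F
U ^ W = T ^ F = T
(U ^ W) <-> Y = T <-> T = T
((U & X) & U) -> ((U ^ W) <-> Y) = F -> T = T
X & W = F & F = F
U & (X & W) = T & F = F
Z -> (U & (X & W)) = T -> F = F
(((U & X) & U) -> ((U ^ W) <-> Y)) ^ (Z -> (U & (X & W))) = T ^ F = T

T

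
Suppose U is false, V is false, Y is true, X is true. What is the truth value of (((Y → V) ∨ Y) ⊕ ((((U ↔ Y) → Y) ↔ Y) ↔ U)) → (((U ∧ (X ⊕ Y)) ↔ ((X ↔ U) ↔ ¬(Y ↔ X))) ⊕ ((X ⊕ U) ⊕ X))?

F

Y → V = T → F = F
(Y → V) ∨ Y = F ∨ T = T
U ↔ Y = F ↔ T = F
(U ↔ Y) → Y = F → T = T
((U ↔ Y) → Y) ↔ Y = T ↔ T = T
(((U ↔ Y) → Y) ↔ Y) ↔ U = T ↔ F = F
((Y → V) ∨ Y) ⊕ ((((U ↔ Y) → Y) ↔ Y) ↔ U) = T ⊕ F = T
X ⊕ Y = T ⊕ T = F
U ∧ (X ⊕ Y) = F ∧ F = F
X ↔ U = T ↔ F = F
Y ↔ X = T ↔ T = T
¬(Y ↔ X) = ¬T = F
(X ↔ U) ↔ ¬(Y ↔ X) = F ↔ F = T
(U ∧ (X ⊕ Y)) ↔ ((X ↔ U) ↔ ¬(Y ↔ X)) = F ↔ T = F
X ⊕ U = T ⊕ F = T
(X ⊕ U) ⊕ X = T ⊕ T = F
((U ∧ (X ⊕ Y)) ↔ ((X ↔ U) ↔ ¬(Y ↔ X))) ⊕ ((X ⊕ U) ⊕ X) = F ⊕ F = F
(((Y → V) ∨ Y) ⊕ ((((U ↔ Y) → Y) ↔ Y) ↔ U)) → (((U ∧ (X ⊕ Y)) ↔ ((X ↔ U) ↔ ¬(Y ↔ X))) ⊕ ((X ⊕ U) ⊕ X)) = T → F = F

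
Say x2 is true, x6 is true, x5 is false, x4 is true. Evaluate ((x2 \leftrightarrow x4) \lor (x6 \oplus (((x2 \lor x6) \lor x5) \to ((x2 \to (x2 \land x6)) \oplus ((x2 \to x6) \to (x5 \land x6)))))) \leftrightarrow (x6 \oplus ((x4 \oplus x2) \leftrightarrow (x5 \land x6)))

Substituting x2=\text{True}, x6=\text{True}, x5=\text{False}, x4=\text{True}:
x2 \leftrightarrow x4 = \text{True} \leftrightarrow \text{True} = \text{True}
x2 \lor x6 = \text{True} \lor \text{True} = \text{True}
(x2 \lor x6) \lor x5 = \text{True} \lor \text{False} = \text{True}
x2 \land x6 = \text{True} \land \text{True} = \text{True}
x2 \to (x2 \land x6) = \text{True} \to \text{True} = \text{True}
x2 \to x6 = \text{True} \to \text{True} = \text{True}
x5 \land x6 = \text{False} \land \text{True} = \text{False}
(x2 \to x6) \to (x5 \land x6) = \text{True} \to \text{False} = \text{False}
(x2 \to (x2 \land x6)) \oplus ((x2 \to x6) \to (x5 \land x6)) = \text{True} \oplus \text{False} = \text{True}
((x2 \lor x6) \lor x5) \to ((x2 \to (x2 \land x6)) \oplus ((x2 \to x6) \to (x5 \land x6))) = \text{True} \to \text{True} = \text{True}
x6 \oplus (((x2 \lor x6) \lor x5) \to ((x2 \to (x2 \land x6)) \oplus ((x2 \to x6) \to (x5 \land x6)))) = \text{True} \oplus \text{True} = \text{False}
(x2 \leftrightarrow x4) \lor (x6 \oplus (((x2 \lor x6) \lor x5) \to ((x2 \to (x2 \land x6)) \oplus ((x2 \to x6) \to (x5 \land x6))))) = \text{True} \lor \text{False} = \text{True}
x4 \oplus x2 = \text{True} \oplus \text{True} = \text{False}
x5 \land x6 = \text{False} \land \text{True} = \text{False}
(x4 \oplus x2) \leftrightarrow (x5 \land x6) = \text{False} \leftrightarrow \text{False} = \text{True}
x6 \oplus ((x4 \oplus x2) \leftrightarrow (x5 \land x6)) = \text{True} \oplus \text{True} = \text{False}
((x2 \leftrightarrow x4) \lor (x6 \oplus (((x2 \lor x6) \lor x5) \to ((x2 \to (x2 \land x6)) \oplus ((x2 \to x6) \to (x5 \land x6)))))) \leftrightarrow (x6 \oplus ((x4 \oplus x2) \leftrightarrow (x5 \land x6))) = \text{True} \leftrightarrow \text{False} = \text{False}

\text{False}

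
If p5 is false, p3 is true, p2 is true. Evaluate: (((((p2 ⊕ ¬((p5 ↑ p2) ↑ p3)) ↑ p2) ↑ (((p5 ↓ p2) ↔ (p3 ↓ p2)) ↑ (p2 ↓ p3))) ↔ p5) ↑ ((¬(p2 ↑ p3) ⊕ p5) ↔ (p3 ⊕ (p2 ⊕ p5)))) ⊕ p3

Substituting p5=F, p3=T, p2=T:
p5 ↑ p2 = F ↑ T = T
(p5 ↑ p2) ↑ p3 = T ↑ T = F
¬((p5 ↑ p2) ↑ p3) = ¬F = T
p2 ⊕ ¬((p5 ↑ p2) ↑ p3) = T ⊕ T = F
(p2 ⊕ ¬((p5 ↑ p2) ↑ p3)) ↑ p2 = F ↑ T = T
p5 ↓ p2 = F ↓ T = F
p3 ↓ p2 = T ↓ T = F
(p5 ↓ p2) ↔ (p3 ↓ p2) = F ↔ F = T
p2 ↓ p3 = T ↓ T = F
((p5 ↓ p2) ↔ (p3 ↓ p2)) ↑ (p2 ↓ p3) = T ↑ F = T
((p2 ⊕ ¬((p5 ↑ p2) ↑ p3)) ↑ p2) ↑ (((p5 ↓ p2) ↔ (p3 ↓ p2)) ↑ (p2 ↓ p3)) = T ↑ T = F
(((p2 ⊕ ¬((p5 ↑ p2) ↑ p3)) ↑ p2) ↑ (((p5 ↓ p2) ↔ (p3 ↓ p2)) ↑ (p2 ↓ p3))) ↔ p5 = F ↔ F = T
p2 ↑ p3 = T ↑ T = F
¬(p2 ↑ p3) = ¬F = T
¬(p2 ↑ p3) ⊕ p5 = T ⊕ F = T
p2 ⊕ p5 = T ⊕ F = T
p3 ⊕ (p2 ⊕ p5) = T ⊕ T = F
(¬(p2 ↑ p3) ⊕ p5) ↔ (p3 ⊕ (p2 ⊕ p5)) = T ↔ F = F
((((p2 ⊕ ¬((p5 ↑ p2) ↑ p3)) ↑ p2) ↑ (((p5 ↓ p2) ↔ (p3 ↓ p2)) ↑ (p2 ↓ p3))) ↔ p5) ↑ ((¬(p2 ↑ p3) ⊕ p5) ↔ (p3 ⊕ (p2 ⊕ p5))) = T ↑ F = T
(((((p2 ⊕ ¬((p5 ↑ p2) ↑ p3)) ↑ p2) ↑ (((p5 ↓ p2) ↔ (p3 ↓ p2)) ↑ (p2 ↓ p3))) ↔ p5) ↑ ((¬(p2 ↑ p3) ⊕ p5) ↔ (p3 ⊕ (p2 ⊕ p5)))) ⊕ p3 = T ⊕ T = F

F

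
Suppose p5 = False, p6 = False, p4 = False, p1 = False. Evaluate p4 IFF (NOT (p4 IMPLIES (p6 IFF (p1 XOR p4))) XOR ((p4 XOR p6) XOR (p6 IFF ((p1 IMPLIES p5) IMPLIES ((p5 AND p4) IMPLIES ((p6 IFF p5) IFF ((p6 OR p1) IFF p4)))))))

p1 XOR p4 = False XOR False = False
p6 IFF (p1 XOR p4) = False IFF False = True
p4 IMPLIES (p6 IFF (p1 XOR p4)) = False IMPLIES True = True
NOT (p4 IMPLIES (p6 IFF (p1 XOR p4))) = NOT True = False
p4 XOR p6 = False XOR False = False
p1 IMPLIES p5 = False IMPLIES False = True
p5 AND p4 = False AND False = False
p6 IFF p5 = False IFF False = True
p6 OR p1 = False OR False = False
(p6 OR p1) IFF p4 = False IFF False = True
(p6 IFF p5) IFF ((p6 OR p1) IFF p4) = True IFF True = True
(p5 AND p4) IMPLIES ((p6 IFF p5) IFF ((p6 OR p1) IFF p4)) = False IMPLIES True = True
(p1 IMPLIES p5) IMPLIES ((p5 AND p4) IMPLIES ((p6 IFF p5) IFF ((p6 OR p1) IFF p4))) = True IMPLIES True = True
p6 IFF ((p1 IMPLIES p5) IMPLIES ((p5 AND p4) IMPLIES ((p6 IFF p5) IFF ((p6 OR p1) IFF p4)))) = False IFF True = False
(p4 XOR p6) XOR (p6 IFF ((p1 IMPLIES p5) IMPLIES ((p5 AND p4) IMPLIES ((p6 IFF p5) IFF ((p6 OR p1) IFF p4))))) = False XOR False = False
NOT (p4 IMPLIES (p6 IFF (p1 XOR p4))) XOR ((p4 XOR p6) XOR (p6 IFF ((p1 IMPLIES p5) IMPLIES ((p5 AND p4) IMPLIES ((p6 IFF p5) IFF ((p6 OR p1) IFF p4)))))) = False XOR False = False
p4 IFF (NOT (p4 IMPLIES (p6 IFF (p1 XOR p4))) XOR ((p4 XOR p6) XOR (p6 IFF ((p1 IMPLIES p5) IMPLIES ((p5 AND p4) IMPLIES ((p6 IFF p5) IFF ((p6 OR p1) IFF p4))))))) = False IFF False = True

True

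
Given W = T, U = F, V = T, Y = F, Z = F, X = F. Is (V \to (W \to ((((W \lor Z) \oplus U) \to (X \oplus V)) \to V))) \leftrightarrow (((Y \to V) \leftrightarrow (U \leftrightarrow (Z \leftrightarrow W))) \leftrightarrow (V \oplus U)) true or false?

W \lor Z = T \lor F = T
(W \lor Z) \oplus U = T \oplus F = T
X \oplus V = F \oplus T = T
((W \lor Z) \oplus U) \to (X \oplus V) = T \to T = T
(((W \lor Z) \oplus U) \to (X \oplus V)) \to V = T \to T = T
W \to ((((W \lor Z) \oplus U) \to (X \oplus V)) \to V) = T \to T = T
V \to (W \to ((((W \lor Z) \oplus U) \to (X \oplus V)) \to V)) = T \to T = T
Y \to V = F \to T = T
Z \leftrightarrow W = F \leftrightarrow T = F
U \leftrightarrow (Z \leftrightarrow W) = F \leftrightarrow F = T
(Y \to V) \leftrightarrow (U \leftrightarrow (Z \leftrightarrow W)) = T \leftrightarrow T = T
V \oplus U = T \oplus F = T
((Y \to V) \leftrightarrow (U \leftrightarrow (Z \leftrightarrow W))) \leftrightarrow (V \oplus U) = T \leftrightarrow T = T
(V \to (W \to ((((W \lor Z) \oplus U) \to (X \oplus V)) \to V))) \leftrightarrow (((Y \to V) \leftrightarrow (U \leftrightarrow (Z \leftrightarrow W))) \leftrightarrow (V \oplus U)) = T \leftrightarrow T = T

T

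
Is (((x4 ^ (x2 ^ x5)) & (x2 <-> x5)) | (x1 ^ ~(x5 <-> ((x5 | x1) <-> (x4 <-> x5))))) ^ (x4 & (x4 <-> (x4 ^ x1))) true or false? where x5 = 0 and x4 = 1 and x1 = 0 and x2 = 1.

x2 ^ x5 = 1 ^ 0 = 1
x4 ^ (x2 ^ x5) = 1 ^ 1 = 0
x2 <-> x5 = 1 <-> 0 = 0
(x4 ^ (x2 ^ x5)) & (x2 <-> x5) = 0 & 0 = 0
x5 | x1 = 0 | 0 = 0
x4 <-> x5 = 1 <-> 0 = 0
(x5 | x1) <-> (x4 <-> x5) = 0 <-> 0 = 1
x5 <-> ((x5 | x1) <-> (x4 <-> x5)) = 0 <-> 1 = 0
~(x5 <-> ((x5 | x1) <-> (x4 <-> x5))) = ~0 = 1
x1 ^ ~(x5 <-> ((x5 | x1) <-> (x4 <-> x5))) = 0 ^ 1 = 1
((x4 ^ (x2 ^ x5)) & (x2 <-> x5)) | (x1 ^ ~(x5 <-> ((x5 | x1) <-> (x4 <-> x5)))) = 0 | 1 = 1
x4 ^ x1 = 1 ^ 0 = 1
x4 <-> (x4 ^ x1) = 1 <-> 1 = 1
x4 & (x4 <-> (x4 ^ x1)) = 1 & 1 = 1
(((x4 ^ (x2 ^ x5)) & (x2 <-> x5)) | (x1 ^ ~(x5 <-> ((x5 | x1) <-> (x4 <-> x5))))) ^ (x4 & (x4 <-> (x4 ^ x1))) = 1 ^ 1 = 0

0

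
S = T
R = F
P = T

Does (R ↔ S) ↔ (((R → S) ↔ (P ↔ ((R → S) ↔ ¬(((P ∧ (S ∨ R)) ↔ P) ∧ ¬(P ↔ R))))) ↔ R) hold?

Substituting S=T, R=F, P=T:
R ↔ S = F ↔ T = F
R → S = F → T = T
R → S = F → T = T
S ∨ R = T ∨ F = T
P ∧ (S ∨ R) = T ∧ T = T
(P ∧ (S ∨ R)) ↔ P = T ↔ T = T
P ↔ R = T ↔ F = F
¬(P ↔ R) = ¬F = T
((P ∧ (S ∨ R)) ↔ P) ∧ ¬(P ↔ R) = T ∧ T = T
¬(((P ∧ (S ∨ R)) ↔ P) ∧ ¬(P ↔ R)) = ¬T = F
(R → S) ↔ ¬(((P ∧ (S ∨ R)) ↔ P) ∧ ¬(P ↔ R)) = T ↔ F = F
P ↔ ((R → S) ↔ ¬(((P ∧ (S ∨ R)) ↔ P) ∧ ¬(P ↔ R))) = T ↔ F = F
(R → S) ↔ (P ↔ ((R → S) ↔ ¬(((P ∧ (S ∨ R)) ↔ P) ∧ ¬(P ↔ R)))) = T ↔ F = F
((R → S) ↔ (P ↔ ((R → S) ↔ ¬(((P ∧ (S ∨ R)) ↔ P) ∧ ¬(P ↔ R))))) ↔ R = F ↔ F = T
(R ↔ S) ↔ (((R → S) ↔ (P ↔ ((R → S) ↔ ¬(((P ∧ (S ∨ R)) ↔ P) ∧ ¬(P ↔ R))))) ↔ R) = F ↔ T = F

F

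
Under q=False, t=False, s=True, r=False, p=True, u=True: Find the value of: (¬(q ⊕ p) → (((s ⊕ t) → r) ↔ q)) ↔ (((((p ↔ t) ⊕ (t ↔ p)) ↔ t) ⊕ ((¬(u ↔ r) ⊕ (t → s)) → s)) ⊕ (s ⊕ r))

q ⊕ p = False ⊕ True = True
¬(q ⊕ p) = ¬True = False
s ⊕ t = True ⊕ False = True
(s ⊕ t) → r = True → False = False
((s ⊕ t) → r) ↔ q = False ↔ False = True
¬(q ⊕ p) → (((s ⊕ t) → r) ↔ q) = False → True = True
p ↔ t = True ↔ False = False
t ↔ p = False ↔ True = False
(p ↔ t) ⊕ (t ↔ p) = False ⊕ False = False
((p ↔ t) ⊕ (t ↔ p)) ↔ t = False ↔ False = True
u ↔ r = True ↔ False = False
¬(u ↔ r) = ¬False = True
t → s = False → True = True
¬(u ↔ r) ⊕ (t → s) = True ⊕ True = False
(¬(u ↔ r) ⊕ (t → s)) → s = False → True = True
(((p ↔ t) ⊕ (t ↔ p)) ↔ t) ⊕ ((¬(u ↔ r) ⊕ (t → s)) → s) = True ⊕ True = False
s ⊕ r = True ⊕ False = True
((((p ↔ t) ⊕ (t ↔ p)) ↔ t) ⊕ ((¬(u ↔ r) ⊕ (t → s)) → s)) ⊕ (s ⊕ r) = False ⊕ True = True
(¬(q ⊕ p) → (((s ⊕ t) → r) ↔ q)) ↔ (((((p ↔ t) ⊕ (t ↔ p)) ↔ t) ⊕ ((¬(u ↔ r) ⊕ (t → s)) → s)) ⊕ (s ⊕ r)) = True ↔ True = True

True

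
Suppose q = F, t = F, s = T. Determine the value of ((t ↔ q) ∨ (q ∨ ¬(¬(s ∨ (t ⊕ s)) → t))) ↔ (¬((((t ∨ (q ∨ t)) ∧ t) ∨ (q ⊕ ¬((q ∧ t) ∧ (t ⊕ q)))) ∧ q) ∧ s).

t ↔ q = F ↔ F = T
t ⊕ s = F ⊕ T = T
s ∨ (t ⊕ s) = T ∨ T = T
¬(s ∨ (t ⊕ s)) = ¬T = F
¬(s ∨ (t ⊕ s)) → t = F → F = T
¬(¬(s ∨ (t ⊕ s)) → t) = ¬T = F
q ∨ ¬(¬(s ∨ (t ⊕ s)) → t) = F ∨ F = F
(t ↔ q) ∨ (q ∨ ¬(¬(s ∨ (t ⊕ s)) → t)) = T ∨ F = T
q ∨ t = F ∨ F = F
t ∨ (q ∨ t) = F ∨ F = F
(t ∨ (q ∨ t)) ∧ t = F ∧ F = F
q ∧ t = F ∧ F = F
t ⊕ q = F ⊕ F = F
(q ∧ t) ∧ (t ⊕ q) = F ∧ F = F
¬((q ∧ t) ∧ (t ⊕ q)) = ¬F = T
q ⊕ ¬((q ∧ t) ∧ (t ⊕ q)) = F ⊕ T = T
((t ∨ (q ∨ t)) ∧ t) ∨ (q ⊕ ¬((q ∧ t) ∧ (t ⊕ q))) = F ∨ T = T
(((t ∨ (q ∨ t)) ∧ t) ∨ (q ⊕ ¬((q ∧ t) ∧ (t ⊕ q)))) ∧ q = T ∧ F = F
¬((((t ∨ (q ∨ t)) ∧ t) ∨ (q ⊕ ¬((q ∧ t) ∧ (t ⊕ q)))) ∧ q) = ¬F = T
¬((((t ∨ (q ∨ t)) ∧ t) ∨ (q ⊕ ¬((q ∧ t) ∧ (t ⊕ q)))) ∧ q) ∧ s = T ∧ T = T
((t ↔ q) ∨ (q ∨ ¬(¬(s ∨ (t ⊕ s)) → t))) ↔ (¬((((t ∨ (q ∨ t)) ∧ t) ∨ (q ⊕ ¬((q ∧ t) ∧ (t ⊕ q)))) ∧ q) ∧ s) = T ↔ T = T

T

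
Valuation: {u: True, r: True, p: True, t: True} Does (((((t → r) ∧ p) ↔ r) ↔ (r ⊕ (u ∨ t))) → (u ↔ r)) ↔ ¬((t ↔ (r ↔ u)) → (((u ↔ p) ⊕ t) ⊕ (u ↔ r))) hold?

Substituting u=True, r=True, p=True, t=True:
t → r = True → True = True
(t → r) ∧ p = True ∧ True = True
((t → r) ∧ p) ↔ r = True ↔ True = True
u ∨ t = True ∨ True = True
r ⊕ (u ∨ t) = True ⊕ True = False
(((t → r) ∧ p) ↔ r) ↔ (r ⊕ (u ∨ t)) = True ↔ False = False
u ↔ r = True ↔ True = True
((((t → r) ∧ p) ↔ r) ↔ (r ⊕ (u ∨ t))) → (u ↔ r) = False → True = True
r ↔ u = True ↔ True = True
t ↔ (r ↔ u) = True ↔ True = True
u ↔ p = True ↔ True = True
(u ↔ p) ⊕ t = True ⊕ True = False
u ↔ r = True ↔ True = True
((u ↔ p) ⊕ t) ⊕ (u ↔ r) = False ⊕ True = True
(t ↔ (r ↔ u)) → (((u ↔ p) ⊕ t) ⊕ (u ↔ r)) = True → True = True
¬((t ↔ (r ↔ u)) → (((u ↔ p) ⊕ t) ⊕ (u ↔ r))) = ¬True = False
(((((t → r) ∧ p) ↔ r) ↔ (r ⊕ (u ∨ t))) → (u ↔ r)) ↔ ¬((t ↔ (r ↔ u)) → (((u ↔ p) ⊕ t) ⊕ (u ↔ r))) = True ↔ False = False

False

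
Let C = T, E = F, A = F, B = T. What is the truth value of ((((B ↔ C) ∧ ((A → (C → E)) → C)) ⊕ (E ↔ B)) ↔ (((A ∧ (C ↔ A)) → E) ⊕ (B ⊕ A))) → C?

B ↔ C = T ↔ T = T
C → E = T → F = F
A → (C → E) = F → F = T
(A → (C → E)) → C = T → T = T
(B ↔ C) ∧ ((A → (C → E)) → C) = T ∧ T = T
E ↔ B = F ↔ T = F
((B ↔ C) ∧ ((A → (C → E)) → C)) ⊕ (E ↔ B) = T ⊕ F = T
C ↔ A = T ↔ F = F
A ∧ (C ↔ A) = F ∧ F = F
(A ∧ (C ↔ A)) → E = F → F = T
B ⊕ A = T ⊕ F = T
((A ∧ (C ↔ A)) → E) ⊕ (B ⊕ A) = T ⊕ T = F
(((B ↔ C) ∧ ((A → (C → E)) → C)) ⊕ (E ↔ B)) ↔ (((A ∧ (C ↔ A)) → E) ⊕ (B ⊕ A)) = T ↔ F = F
((((B ↔ C) ∧ ((A → (C → E)) → C)) ⊕ (E ↔ B)) ↔ (((A ∧ (C ↔ A)) → E) ⊕ (B ⊕ A))) → C = F → T = T

T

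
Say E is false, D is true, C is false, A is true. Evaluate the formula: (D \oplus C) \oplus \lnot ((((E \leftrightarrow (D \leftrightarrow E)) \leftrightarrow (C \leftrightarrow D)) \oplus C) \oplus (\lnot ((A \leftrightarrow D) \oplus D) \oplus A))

D \oplus C = T \oplus F = T
D \leftrightarrow E = T \leftrightarrow F = F
E \leftrightarrow (D \leftrightarrow E) = F \leftrightarrow F = T
C \leftrightarrow D = F \leftrightarrow T = F
(E \leftrightarrow (D \leftrightarrow E)) \leftrightarrow (C \leftrightarrow D) = T \leftrightarrow F = F
((E \leftrightarrow (D \leftrightarrow E)) \leftrightarrow (C \leftrightarrow D)) \oplus C = F \oplus F = F
A \leftrightarrow D = T \leftrightarrow T = T
(A \leftrightarrow D) \oplus D = T \oplus T = F
\lnot ((A \leftrightarrow D) \oplus D) = \lnot F = T
\lnot ((A \leftrightarrow D) \oplus D) \oplus A = T \oplus T = F
(((E \leftrightarrow (D \leftrightarrow E)) \leftrightarrow (C \leftrightarrow D)) \oplus C) \oplus (\lnot ((A \leftrightarrow D) \oplus D) \oplus A) = F \oplus F = F
\lnot ((((E \leftrightarrow (D \leftrightarrow E)) \leftrightarrow (C \leftrightarrow D)) \oplus C) \oplus (\lnot ((A \leftrightarrow D) \oplus D) \oplus A)) = \lnot F = T
(D \oplus C) \oplus \lnot ((((E \leftrightarrow (D \leftrightarrow E)) \leftrightarrow (C \leftrightarrow D)) \oplus C) \oplus (\lnot ((A \leftrightarrow D) \oplus D) \oplus A)) = T \oplus T = F

F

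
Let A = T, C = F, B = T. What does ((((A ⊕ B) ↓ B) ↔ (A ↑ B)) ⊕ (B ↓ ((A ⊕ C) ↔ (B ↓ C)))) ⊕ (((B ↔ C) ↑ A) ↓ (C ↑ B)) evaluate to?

T

A ⊕ B = T ⊕ T = F
(A ⊕ B) ↓ B = F ↓ T = F
A ↑ B = T ↑ T = F
((A ⊕ B) ↓ B) ↔ (A ↑ B) = F ↔ F = T
A ⊕ C = T ⊕ F = T
B ↓ C = T ↓ F = F
(A ⊕ C) ↔ (B ↓ C) = T ↔ F = F
B ↓ ((A ⊕ C) ↔ (B ↓ C)) = T ↓ F = F
(((A ⊕ B) ↓ B) ↔ (A ↑ B)) ⊕ (B ↓ ((A ⊕ C) ↔ (B ↓ C))) = T ⊕ F = T
B ↔ C = T ↔ F = F
(B ↔ C) ↑ A = F ↑ T = T
C ↑ B = F ↑ T = T
((B ↔ C) ↑ A) ↓ (C ↑ B) = T ↓ T = F
((((A ⊕ B) ↓ B) ↔ (A ↑ B)) ⊕ (B ↓ ((A ⊕ C) ↔ (B ↓ C)))) ⊕ (((B ↔ C) ↑ A) ↓ (C ↑ B)) = T ⊕ F = T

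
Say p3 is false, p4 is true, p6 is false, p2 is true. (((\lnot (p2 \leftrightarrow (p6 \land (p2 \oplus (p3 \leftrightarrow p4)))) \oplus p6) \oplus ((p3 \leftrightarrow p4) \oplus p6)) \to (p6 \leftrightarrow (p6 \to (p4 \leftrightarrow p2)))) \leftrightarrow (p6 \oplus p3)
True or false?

\text{True}

Substituting p3=\text{False}, p4=\text{True}, p6=\text{False}, p2=\text{True}:
p3 \leftrightarrow p4 = \text{False} \leftrightarrow \text{True} = \text{False}
p2 \oplus (p3 \leftrightarrow p4) = \text{True} \oplus \text{False} = \text{True}
p6 \land (p2 \oplus (p3 \leftrightarrow p4)) = \text{False} \land \text{True} = \text{False}
p2 \leftrightarrow (p6 \land (p2 \oplus (p3 \leftrightarrow p4))) = \text{True} \leftrightarrow \text{False} = \text{False}
\lnot (p2 \leftrightarrow (p6 \land (p2 \oplus (p3 \leftrightarrow p4)))) = \lnot \text{False} = \text{True}
\lnot (p2 \leftrightarrow (p6 \land (p2 \oplus (p3 \leftrightarrow p4)))) \oplus p6 = \text{True} \oplus \text{False} = \text{True}
p3 \leftrightarrow p4 = \text{False} \leftrightarrow \text{True} = \text{False}
(p3 \leftrightarrow p4) \oplus p6 = \text{False} \oplus \text{False} = \text{False}
(\lnot (p2 \leftrightarrow (p6 \land (p2 \oplus (p3 \leftrightarrow p4)))) \oplus p6) \oplus ((p3 \leftrightarrow p4) \oplus p6) = \text{True} \oplus \text{False} = \text{True}
p4 \leftrightarrow p2 = \text{True} \leftrightarrow \text{True} = \text{True}
p6 \to (p4 \leftrightarrow p2) = \text{False} \to \text{True} = \text{True}
p6 \leftrightarrow (p6 \to (p4 \leftrightarrow p2)) = \text{False} \leftrightarrow \text{True} = \text{False}
((\lnot (p2 \leftrightarrow (p6 \land (p2 \oplus (p3 \leftrightarrow p4)))) \oplus p6) \oplus ((p3 \leftrightarrow p4) \oplus p6)) \to (p6 \leftrightarrow (p6 \to (p4 \leftrightarrow p2))) = \text{True} \to \text{False} = \text{False}
p6 \oplus p3 = \text{False} \oplus \text{False} = \text{False}
(((\lnot (p2 \leftrightarrow (p6 \land (p2 \oplus (p3 \leftrightarrow p4)))) \oplus p6) \oplus ((p3 \leftrightarrow p4) \oplus p6)) \to (p6 \leftrightarrow (p6 \to (p4 \leftrightarrow p2)))) \leftrightarrow (p6 \oplus p3) = \text{False} \leftrightarrow \text{False} = \text{True}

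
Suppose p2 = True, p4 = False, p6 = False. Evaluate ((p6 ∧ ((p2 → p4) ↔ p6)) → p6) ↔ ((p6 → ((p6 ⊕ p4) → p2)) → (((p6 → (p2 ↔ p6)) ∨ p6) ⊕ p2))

False

p2 → p4 = True → False = False
(p2 → p4) ↔ p6 = False ↔ False = True
p6 ∧ ((p2 → p4) ↔ p6) = False ∧ True = False
(p6 ∧ ((p2 → p4) ↔ p6)) → p6 = False → False = True
p6 ⊕ p4 = False ⊕ False = False
(p6 ⊕ p4) → p2 = False → True = True
p6 → ((p6 ⊕ p4) → p2) = False → True = True
p2 ↔ p6 = True ↔ False = False
p6 → (p2 ↔ p6) = False → False = True
(p6 → (p2 ↔ p6)) ∨ p6 = True ∨ False = True
((p6 → (p2 ↔ p6)) ∨ p6) ⊕ p2 = True ⊕ True = False
(p6 → ((p6 ⊕ p4) → p2)) → (((p6 → (p2 ↔ p6)) ∨ p6) ⊕ p2) = True → False = False
((p6 ∧ ((p2 → p4) ↔ p6)) → p6) ↔ ((p6 → ((p6 ⊕ p4) → p2)) → (((p6 → (p2 ↔ p6)) ∨ p6) ⊕ p2)) = True ↔ False = False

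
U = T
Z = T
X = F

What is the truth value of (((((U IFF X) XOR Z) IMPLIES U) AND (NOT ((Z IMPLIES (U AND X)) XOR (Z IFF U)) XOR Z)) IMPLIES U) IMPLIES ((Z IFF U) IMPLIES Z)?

T

U IFF X = T IFF F = F
(U IFF X) XOR Z = F XOR T = T
((U IFF X) XOR Z) IMPLIES U = T IMPLIES T = T
U AND X = T AND F = F
Z IMPLIES (U AND X) = T IMPLIES F = F
Z IFF U = T IFF T = T
(Z IMPLIES (U AND X)) XOR (Z IFF U) = F XOR T = T
NOT ((Z IMPLIES (U AND X)) XOR (Z IFF U)) = NOT T = F
NOT ((Z IMPLIES (U AND X)) XOR (Z IFF U)) XOR Z = F XOR T = T
(((U IFF X) XOR Z) IMPLIES U) AND (NOT ((Z IMPLIES (U AND X)) XOR (Z IFF U)) XOR Z) = T AND T = T
((((U IFF X) XOR Z) IMPLIES U) AND (NOT ((Z IMPLIES (U AND X)) XOR (Z IFF U)) XOR Z)) IMPLIES U = T IMPLIES T = T
Z IFF U = T IFF T = T
(Z IFF U) IMPLIES Z = T IMPLIES T = T
(((((U IFF X) XOR Z) IMPLIES U) AND (NOT ((Z IMPLIES (U AND X)) XOR (Z IFF U)) XOR Z)) IMPLIES U) IMPLIES ((Z IFF U) IMPLIES Z) = T IMPLIES T = T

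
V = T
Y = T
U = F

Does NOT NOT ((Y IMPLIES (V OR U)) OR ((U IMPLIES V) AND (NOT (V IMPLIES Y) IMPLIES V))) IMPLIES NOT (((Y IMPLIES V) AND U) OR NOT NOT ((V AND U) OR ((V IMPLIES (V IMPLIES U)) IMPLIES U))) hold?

F

Substituting V=T, Y=T, U=F:
V OR U = T OR F = T
Y IMPLIES (V OR U) = T IMPLIES T = T
U IMPLIES V = F IMPLIES T = T
V IMPLIES Y = T IMPLIES T = T
NOT (V IMPLIES Y) = NOT T = F
NOT (V IMPLIES Y) IMPLIES V = F IMPLIES T = T
(U IMPLIES V) AND (NOT (V IMPLIES Y) IMPLIES V) = T AND T = T
(Y IMPLIES (V OR U)) OR ((U IMPLIES V) AND (NOT (V IMPLIES Y) IMPLIES V)) = T OR T = T
NOT ((Y IMPLIES (V OR U)) OR ((U IMPLIES V) AND (NOT (V IMPLIES Y) IMPLIES V))) = NOT T = F
NOT NOT ((Y IMPLIES (V OR U)) OR ((U IMPLIES V) AND (NOT (V IMPLIES Y) IMPLIES V))) = NOT F = T
Y IMPLIES V = T IMPLIES T = T
(Y IMPLIES V) AND U = T AND F = F
V AND U = T AND F = F
V IMPLIES U = T IMPLIES F = F
V IMPLIES (V IMPLIES U) = T IMPLIES F = F
(V IMPLIES (V IMPLIES U)) IMPLIES U = F IMPLIES F = T
(V AND U) OR ((V IMPLIES (V IMPLIES U)) IMPLIES U) = F OR T = T
NOT ((V AND U) OR ((V IMPLIES (V IMPLIES U)) IMPLIES U)) = NOT T = F
NOT NOT ((V AND U) OR ((V IMPLIES (V IMPLIES U)) IMPLIES U)) = NOT F = T
((Y IMPLIES V) AND U) OR NOT NOT ((V AND U) OR ((V IMPLIES (V IMPLIES U)) IMPLIES U)) = F OR T = T
NOT (((Y IMPLIES V) AND U) OR NOT NOT ((V AND U) OR ((V IMPLIES (V IMPLIES U)) IMPLIES U))) = NOT T = F
NOT NOT ((Y IMPLIES (V OR U)) OR ((U IMPLIES V) AND (NOT (V IMPLIES Y) IMPLIES V))) IMPLIES NOT (((Y IMPLIES V) AND U) OR NOT NOT ((V AND U) OR ((V IMPLIES (V IMPLIES U)) IMPLIES U))) = T IMPLIES F = F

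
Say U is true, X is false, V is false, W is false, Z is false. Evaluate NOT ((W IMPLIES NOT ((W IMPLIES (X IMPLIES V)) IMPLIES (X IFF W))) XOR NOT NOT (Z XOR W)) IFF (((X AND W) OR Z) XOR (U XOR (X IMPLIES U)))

true

X IMPLIES V = false IMPLIES false = true
W IMPLIES (X IMPLIES V) = false IMPLIES true = true
X IFF W = false IFF false = true
(W IMPLIES (X IMPLIES V)) IMPLIES (X IFF W) = true IMPLIES true = true
NOT ((W IMPLIES (X IMPLIES V)) IMPLIES (X IFF W)) = NOT true = false
W IMPLIES NOT ((W IMPLIES (X IMPLIES V)) IMPLIES (X IFF W)) = false IMPLIES false = true
Z XOR W = false XOR false = false
NOT (Z XOR W) = NOT false = true
NOT NOT (Z XOR W) = NOT true = false
(W IMPLIES NOT ((W IMPLIES (X IMPLIES V)) IMPLIES (X IFF W))) XOR NOT NOT (Z XOR W) = true XOR false = true
NOT ((W IMPLIES NOT ((W IMPLIES (X IMPLIES V)) IMPLIES (X IFF W))) XOR NOT NOT (Z XOR W)) = NOT true = false
X AND W = false AND false = false
(X AND W) OR Z = false OR false = false
X IMPLIES U = false IMPLIES true = true
U XOR (X IMPLIES U) = true XOR true = false
((X AND W) OR Z) XOR (U XOR (X IMPLIES U)) = false XOR false = false
NOT ((W IMPLIES NOT ((W IMPLIES (X IMPLIES V)) IMPLIES (X IFF W))) XOR NOT NOT (Z XOR W)) IFF (((X AND W) OR Z) XOR (U XOR (X IMPLIES U))) = false IFF false = true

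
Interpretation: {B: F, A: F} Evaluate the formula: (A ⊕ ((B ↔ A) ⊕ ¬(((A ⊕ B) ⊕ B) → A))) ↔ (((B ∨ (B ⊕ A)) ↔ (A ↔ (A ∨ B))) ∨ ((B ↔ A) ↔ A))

F

B ↔ A = F ↔ F = T
A ⊕ B = F ⊕ F = F
(A ⊕ B) ⊕ B = F ⊕ F = F
((A ⊕ B) ⊕ B) → A = F → F = T
¬(((A ⊕ B) ⊕ B) → A) = ¬T = F
(B ↔ A) ⊕ ¬(((A ⊕ B) ⊕ B) → A) = T ⊕ F = T
A ⊕ ((B ↔ A) ⊕ ¬(((A ⊕ B) ⊕ B) → A)) = F ⊕ T = T
B ⊕ A = F ⊕ F = F
B ∨ (B ⊕ A) = F ∨ F = F
A ∨ B = F ∨ F = F
A ↔ (A ∨ B) = F ↔ F = T
(B ∨ (B ⊕ A)) ↔ (A ↔ (A ∨ B)) = F ↔ T = F
B ↔ A = F ↔ F = T
(B ↔ A) ↔ A = T ↔ F = F
((B ∨ (B ⊕ A)) ↔ (A ↔ (A ∨ B))) ∨ ((B ↔ A) ↔ A) = F ∨ F = F
(A ⊕ ((B ↔ A) ⊕ ¬(((A ⊕ B) ⊕ B) → A))) ↔ (((B ∨ (B ⊕ A)) ↔ (A ↔ (A ∨ B))) ∨ ((B ↔ A) ↔ A)) = T ↔ F = F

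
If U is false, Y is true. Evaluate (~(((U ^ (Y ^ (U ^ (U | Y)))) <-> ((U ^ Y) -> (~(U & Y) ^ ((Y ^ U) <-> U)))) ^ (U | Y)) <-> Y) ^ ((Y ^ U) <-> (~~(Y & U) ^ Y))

U | Y = 0 | 1 = 1
U ^ (U | Y) = 0 ^ 1 = 1
Y ^ (U ^ (U | Y)) = 1 ^ 1 = 0
U ^ (Y ^ (U ^ (U | Y))) = 0 ^ 0 = 0
U ^ Y = 0 ^ 1 = 1
U & Y = 0 & 1 = 0
~(U & Y) = ~0 = 1
Y ^ U = 1 ^ 0 = 1
(Y ^ U) <-> U = 1 <-> 0 = 0
~(U & Y) ^ ((Y ^ U) <-> U) = 1 ^ 0 = 1
(U ^ Y) -> (~(U & Y) ^ ((Y ^ U) <-> U)) = 1 -> 1 = 1
(U ^ (Y ^ (U ^ (U | Y)))) <-> ((U ^ Y) -> (~(U & Y) ^ ((Y ^ U) <-> U))) = 0 <-> 1 = 0
U | Y = 0 | 1 = 1
((U ^ (Y ^ (U ^ (U | Y)))) <-> ((U ^ Y) -> (~(U & Y) ^ ((Y ^ U) <-> U)))) ^ (U | Y) = 0 ^ 1 = 1
~(((U ^ (Y ^ (U ^ (U | Y)))) <-> ((U ^ Y) -> (~(U & Y) ^ ((Y ^ U) <-> U)))) ^ (U | Y)) = ~1 = 0
~(((U ^ (Y ^ (U ^ (U | Y)))) <-> ((U ^ Y) -> (~(U & Y) ^ ((Y ^ U) <-> U)))) ^ (U | Y)) <-> Y = 0 <-> 1 = 0
Y ^ U = 1 ^ 0 = 1
Y & U = 1 & 0 = 0
~(Y & U) = ~0 = 1
~~(Y & U) = ~1 = 0
~~(Y & U) ^ Y = 0 ^ 1 = 1
(Y ^ U) <-> (~~(Y & U) ^ Y) = 1 <-> 1 = 1
(~(((U ^ (Y ^ (U ^ (U | Y)))) <-> ((U ^ Y) -> (~(U & Y) ^ ((Y ^ U) <-> U)))) ^ (U | Y)) <-> Y) ^ ((Y ^ U) <-> (~~(Y & U) ^ Y)) = 0 ^ 1 = 1

1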